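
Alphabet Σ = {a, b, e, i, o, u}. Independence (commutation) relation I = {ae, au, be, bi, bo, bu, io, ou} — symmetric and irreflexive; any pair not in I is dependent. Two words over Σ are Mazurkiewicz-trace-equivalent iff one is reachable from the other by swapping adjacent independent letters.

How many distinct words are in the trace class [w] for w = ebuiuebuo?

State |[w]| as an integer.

72

#0=e has no predecessor
#1=b has no predecessor
#2=u depends on [0:e]
#3=i depends on [2:u]
#4=u depends on [3:i]
#5=e depends on [4:u]
#6=b depends on [1:b]
#7=u depends on [5:e]
#8=o depends on [5:e]
sources: [0:e, 1:b]
N(rest) = Σ N(rest − s) over sources s of rest; N(one piece) = 1:
  size 1 → [6]=1  [7]=1  [8]=1
  size 2 → [1,6]=1  [6,7]=2  [6,8]=2  [7,8]=2
  size 3 → [1,6,7]=3  [1,6,8]=3  [5,7,8]=2  [6,7,8]=6
  size 4 → [1,6,7,8]=12  [4,5,7,8]=2  [5,6,7,8]=8
  size 5 → [1,5,6,7,8]=20  [3,4,5,7,8]=2  [4,5,6,7,8]=10
  size 6 → [1,4,5,6,7,8]=30  [2,3,4,5,7,8]=2  [3,4,5,6,7,8]=12
  size 7 → [0,2,3,4,5,7,8]=2  [1,3,4,5,6,7,8]=42  [2,3,4,5,6,7,8]=14
  first=0(e) contributes 56
  first=1(b) contributes 16
|[w]| = 72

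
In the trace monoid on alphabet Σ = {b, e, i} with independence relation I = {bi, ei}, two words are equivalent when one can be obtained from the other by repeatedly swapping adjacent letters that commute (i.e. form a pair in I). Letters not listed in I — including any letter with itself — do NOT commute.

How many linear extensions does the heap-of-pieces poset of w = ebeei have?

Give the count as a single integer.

drop 0:e onto floor
drop 1:b onto {0:e}
drop 2:e onto {1:b}
drop 3:e onto {2:e}
drop 4:i onto floor
ground layer = {0:e, 4:i}
drop-orders for the pieces not yet dropped (sum over which currently-grounded one goes next):
  1 to go: {3} 1  {4} 1
  2 to go: {2,3} 1  {3,4} 2
  3 to go: {1,2,3} 1  {2,3,4} 3
  if 0:e drops first: 4 orders
  if 4:i drops first: 1 orders
heap linearizations: 5

5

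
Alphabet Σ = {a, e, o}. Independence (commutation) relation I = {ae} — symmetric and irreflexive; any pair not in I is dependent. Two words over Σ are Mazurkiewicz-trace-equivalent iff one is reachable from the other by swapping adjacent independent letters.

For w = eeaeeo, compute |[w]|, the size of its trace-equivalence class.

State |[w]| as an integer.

drop 0:e onto floor
drop 1:e onto {0:e}
drop 2:a onto floor
drop 3:e onto {1:e}
drop 4:e onto {3:e}
drop 5:o onto {2:a, 4:e}
ground layer = {0:e, 2:a}
drop-orders for the pieces not yet dropped (sum over which currently-grounded one goes next):
  1 to go: {5} 1
  2 to go: {2,5} 1  {4,5} 1
  3 to go: {2,4,5} 2  {3,4,5} 1
  4 to go: {1,3,4,5} 1  {2,3,4,5} 3
  if 0:e drops first: 4 orders
  if 2:a drops first: 1 orders
heap linearizations: 5

5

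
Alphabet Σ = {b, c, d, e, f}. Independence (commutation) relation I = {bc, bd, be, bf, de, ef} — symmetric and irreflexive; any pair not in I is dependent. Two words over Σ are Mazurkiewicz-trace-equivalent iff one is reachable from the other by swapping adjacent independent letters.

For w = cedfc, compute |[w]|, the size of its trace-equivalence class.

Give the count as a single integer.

3

drop 0:c onto floor
drop 1:e onto {0:c}
drop 2:d onto {0:c}
drop 3:f onto {2:d}
drop 4:c onto {1:e, 3:f}
ground layer = {0:c}
drop-orders for the pieces not yet dropped (sum over which currently-grounded one goes next):
  1 to go: {4} 1
  2 to go: {1,4} 1  {3,4} 1
  3 to go: {1,3,4} 2  {2,3,4} 1
  if 0:c drops first: 3 orders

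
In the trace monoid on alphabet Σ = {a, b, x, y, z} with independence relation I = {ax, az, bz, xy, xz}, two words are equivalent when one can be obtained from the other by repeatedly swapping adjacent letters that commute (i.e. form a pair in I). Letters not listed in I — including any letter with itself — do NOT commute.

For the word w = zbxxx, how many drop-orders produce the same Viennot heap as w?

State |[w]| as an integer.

5

piece 0:z — minimal
piece 1:b — minimal
piece 2:x rests on {1:b}
piece 3:x rests on {2:x}
piece 4:x rests on {3:x}
minimal pieces: {0:z, 1:b}
ways to finish when only these pieces remain (= sum over removing one remaining piece with nothing left below it):
  1 left: {0}→1  {4}→1
  2 left: {0,4}→2  {3,4}→1
  3 left: {0,3,4}→3  {2,3,4}→1
  placing 0:z first → 1 extensions
  placing 1:b first → 4 extensions
total linear extensions = 5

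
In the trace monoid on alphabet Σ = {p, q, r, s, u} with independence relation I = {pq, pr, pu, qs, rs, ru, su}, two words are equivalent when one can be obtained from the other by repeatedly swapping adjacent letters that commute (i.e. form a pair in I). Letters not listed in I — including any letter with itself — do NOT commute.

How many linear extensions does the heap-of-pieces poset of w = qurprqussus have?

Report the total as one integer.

990

0(q) covers ∅
1(u) covers 0:q
2(r) covers 0:q
3(p) covers ∅
4(r) covers 2:r
5(q) covers 1:u, 4:r
6(u) covers 5:q
7(s) covers 3:p
8(s) covers 7:s
9(u) covers 6:u
10(s) covers 8:s
floor of heap: 0:q, 3:p
completions by unplaced set U, small U first (add the entries for U minus each lowest piece of U):
  |U|=1: {9}:1  {10}:1
  |U|=2: {6,9}:1  {8,10}:1  {9,10}:2
  |U|=3: {5,6,9}:1  {6,9,10}:3  {7,8,10}:1  {8,9,10}:3
  |U|=4: {1,5,6,9}:1  {3,7,8,10}:1  {4,5,6,9}:1  {5,6,9,10}:4  {6,8,9,10}:6  {7,8,9,10}:4
  |U|=5: {1,4,5,6,9}:2  {1,5,6,9,10}:5  {2,4,5,6,9}:1  {3,7,8,9,10}:5  {4,5,6,9,10}:5  {5,6,8,9,10}:10  {6,7,8,9,10}:10
  |U|=6: {1,2,4,5,6,9}:3  {1,4,5,6,9,10}:12  {1,5,6,8,9,10}:15  {2,4,5,6,9,10}:6  {3,6,7,8,9,10}:15  {4,5,6,8,9,10}:15  {5,6,7,8,9,10}:20
  |U|=7: {0,1,2,4,5,6,9}:3  {1,2,4,5,6,9,10}:21  {1,4,5,6,8,9,10}:42  {1,5,6,7,8,9,10}:35  {2,4,5,6,8,9,10}:21  {3,5,6,7,8,9,10}:35  {4,5,6,7,8,9,10}:35
  |U|=8: {0,1,2,4,5,6,9,10}:24  {1,2,4,5,6,8,9,10}:84  {1,3,5,6,7,8,9,10}:70  {1,4,5,6,7,8,9,10}:112  {2,4,5,6,7,8,9,10}:56  {3,4,5,6,7,8,9,10}:70
  |U|=9: {0,1,2,4,5,6,8,9,10}:108  {1,2,4,5,6,7,8,9,10}:252  {1,3,4,5,6,7,8,9,10}:252  {2,3,4,5,6,7,8,9,10}:126
  start at 0(q): 630
  start at 3(p): 360
sum over floor = 990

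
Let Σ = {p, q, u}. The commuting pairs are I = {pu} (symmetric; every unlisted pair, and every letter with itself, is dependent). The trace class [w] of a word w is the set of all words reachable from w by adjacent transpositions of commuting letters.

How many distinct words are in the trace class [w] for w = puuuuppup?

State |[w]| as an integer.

drop 0:p onto floor
drop 1:u onto floor
drop 2:u onto {1:u}
drop 3:u onto {2:u}
drop 4:u onto {3:u}
drop 5:p onto {0:p}
drop 6:p onto {5:p}
drop 7:u onto {4:u}
drop 8:p onto {6:p}
ground layer = {0:p, 1:u}
drop-orders for the pieces not yet dropped (sum over which currently-grounded one goes next):
  1 to go: {7} 1  {8} 1
  2 to go: {4,7} 1  {6,8} 1  {7,8} 2
  3 to go: {3,4,7} 1  {4,7,8} 3  {5,6,8} 1  {6,7,8} 3
  4 to go: {0,5,6,8} 1  {2,3,4,7} 1  {3,4,7,8} 4  {4,6,7,8} 6  {5,6,7,8} 4
  5 to go: {0,5,6,7,8} 5  {1,2,3,4,7} 1  {2,3,4,7,8} 5  {3,4,6,7,8} 10  {4,5,6,7,8} 10
  6 to go: {0,4,5,6,7,8} 15  {1,2,3,4,7,8} 6  {2,3,4,6,7,8} 15  {3,4,5,6,7,8} 20
  7 to go: {0,3,4,5,6,7,8} 35  {1,2,3,4,6,7,8} 21  {2,3,4,5,6,7,8} 35
  if 0:p drops first: 56 orders
  if 1:u drops first: 70 orders
heap linearizations: 126

126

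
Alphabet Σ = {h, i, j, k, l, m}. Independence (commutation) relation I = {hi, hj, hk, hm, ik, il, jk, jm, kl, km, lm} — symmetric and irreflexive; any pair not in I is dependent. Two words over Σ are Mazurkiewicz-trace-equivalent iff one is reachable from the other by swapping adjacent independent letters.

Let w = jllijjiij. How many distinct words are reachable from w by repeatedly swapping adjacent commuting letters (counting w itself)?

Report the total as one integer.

3

drop 0:j onto floor
drop 1:l onto {0:j}
drop 2:l onto {1:l}
drop 3:i onto {0:j}
drop 4:j onto {2:l, 3:i}
drop 5:j onto {4:j}
drop 6:i onto {5:j}
drop 7:i onto {6:i}
drop 8:j onto {7:i}
ground layer = {0:j}
drop-orders for the pieces not yet dropped (sum over which currently-grounded one goes next):
  1 to go: {8} 1
  2 to go: {7,8} 1
  3 to go: {6,7,8} 1
  4 to go: {5,6,7,8} 1
  5 to go: {4,5,6,7,8} 1
  6 to go: {2,4,5,6,7,8} 1  {3,4,5,6,7,8} 1
  7 to go: {1,2,4,5,6,7,8} 1  {2,3,4,5,6,7,8} 2
  if 0:j drops first: 3 orders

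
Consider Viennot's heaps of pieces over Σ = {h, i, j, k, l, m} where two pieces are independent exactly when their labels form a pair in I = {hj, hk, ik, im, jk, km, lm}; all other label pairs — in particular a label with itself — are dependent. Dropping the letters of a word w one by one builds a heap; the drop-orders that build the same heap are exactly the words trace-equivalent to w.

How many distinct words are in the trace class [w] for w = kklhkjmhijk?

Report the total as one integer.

56

piece 0:k — minimal
piece 1:k rests on {0:k}
piece 2:l rests on {1:k}
piece 3:h rests on {2:l}
piece 4:k rests on {2:l}
piece 5:j rests on {2:l}
piece 6:m rests on {3:h, 5:j}
piece 7:h rests on {6:m}
piece 8:i rests on {7:h}
piece 9:j rests on {8:i}
piece 10:k rests on {4:k}
minimal pieces: {0:k}
ways to finish when only these pieces remain (= sum over removing one remaining piece with nothing left below it):
  1 left: {9}→1  {10}→1
  2 left: {4,10}→1  {8,9}→1  {9,10}→2
  3 left: {4,9,10}→3  {7,8,9}→1  {8,9,10}→3
  4 left: {4,8,9,10}→6  {6,7,8,9}→1  {7,8,9,10}→4
  5 left: {3,6,7,8,9}→1  {4,7,8,9,10}→10  {5,6,7,8,9}→1  {6,7,8,9,10}→5
  6 left: {3,5,6,7,8,9}→2  {3,6,7,8,9,10}→6  {4,6,7,8,9,10}→15  {5,6,7,8,9,10}→6
  7 left: {3,4,6,7,8,9,10}→21  {3,5,6,7,8,9,10}→14  {4,5,6,7,8,9,10}→21
  8 left: {3,4,5,6,7,8,9,10}→56
  9 left: {2,3,4,5,6,7,8,9,10}→56
  placing 0:k first → 56 extensions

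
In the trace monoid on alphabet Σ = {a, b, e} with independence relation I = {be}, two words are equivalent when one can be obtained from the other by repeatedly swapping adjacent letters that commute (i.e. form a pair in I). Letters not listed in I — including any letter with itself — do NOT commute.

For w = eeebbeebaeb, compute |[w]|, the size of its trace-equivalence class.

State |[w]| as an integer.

112

#0=e has no predecessor
#1=e depends on [0:e]
#2=e depends on [1:e]
#3=b has no predecessor
#4=b depends on [3:b]
#5=e depends on [2:e]
#6=e depends on [5:e]
#7=b depends on [4:b]
#8=a depends on [6:e, 7:b]
#9=e depends on [8:a]
#10=b depends on [8:a]
sources: [0:e, 3:b]
N(rest) = Σ N(rest − s) over sources s of rest; N(one piece) = 1:
  size 1 → [9]=1  [10]=1
  size 2 → [9,10]=2
  size 3 → [8,9,10]=2
  size 4 → [6,8,9,10]=2  [7,8,9,10]=2
  size 5 → [4,7,8,9,10]=2  [5,6,8,9,10]=2  [6,7,8,9,10]=4
  size 6 → [2,5,6,8,9,10]=2  [3,4,7,8,9,10]=2  [4,6,7,8,9,10]=6  [5,6,7,8,9,10]=6
  size 7 → [1,2,5,6,8,9,10]=2  [2,5,6,7,8,9,10]=8  [3,4,6,7,8,9,10]=8  [4,5,6,7,8,9,10]=12
  size 8 → [0,1,2,5,6,8,9,10]=2  [1,2,5,6,7,8,9,10]=10  [2,4,5,6,7,8,9,10]=20  [3,4,5,6,7,8,9,10]=20
  size 9 → [0,1,2,5,6,7,8,9,10]=12  [1,2,4,5,6,7,8,9,10]=30  [2,3,4,5,6,7,8,9,10]=40
  first=0(e) contributes 70
  first=3(b) contributes 42
|[w]| = 112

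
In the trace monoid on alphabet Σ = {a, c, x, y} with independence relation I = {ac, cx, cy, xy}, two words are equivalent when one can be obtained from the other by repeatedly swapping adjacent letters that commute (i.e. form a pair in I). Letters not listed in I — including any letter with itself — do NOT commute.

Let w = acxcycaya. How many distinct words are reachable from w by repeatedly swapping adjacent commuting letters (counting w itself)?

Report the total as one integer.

168

0(a) covers ∅
1(c) covers ∅
2(x) covers 0:a
3(c) covers 1:c
4(y) covers 0:a
5(c) covers 3:c
6(a) covers 2:x, 4:y
7(y) covers 6:a
8(a) covers 7:y
floor of heap: 0:a, 1:c
completions by unplaced set U, small U first (add the entries for U minus each lowest piece of U):
  |U|=1: {5}:1  {8}:1
  |U|=2: {3,5}:1  {5,8}:2  {7,8}:1
  |U|=3: {1,3,5}:1  {3,5,8}:3  {5,7,8}:3  {6,7,8}:1
  |U|=4: {1,3,5,8}:4  {2,6,7,8}:1  {3,5,7,8}:6  {4,6,7,8}:1  {5,6,7,8}:4
  |U|=5: {1,3,5,7,8}:10  {2,4,6,7,8}:2  {2,5,6,7,8}:5  {3,5,6,7,8}:10  {4,5,6,7,8}:5
  |U|=6: {0,2,4,6,7,8}:2  {1,3,5,6,7,8}:20  {2,3,5,6,7,8}:15  {2,4,5,6,7,8}:12  {3,4,5,6,7,8}:15
  |U|=7: {0,2,4,5,6,7,8}:14  {1,2,3,5,6,7,8}:35  {1,3,4,5,6,7,8}:35  {2,3,4,5,6,7,8}:42
  start at 0(a): 112
  start at 1(c): 56
sum over floor = 168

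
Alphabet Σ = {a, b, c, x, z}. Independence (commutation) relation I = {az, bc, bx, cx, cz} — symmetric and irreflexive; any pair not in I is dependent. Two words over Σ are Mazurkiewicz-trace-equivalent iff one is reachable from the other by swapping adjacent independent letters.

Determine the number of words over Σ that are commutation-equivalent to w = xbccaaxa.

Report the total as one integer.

12

0(x) covers ∅
1(b) covers ∅
2(c) covers ∅
3(c) covers 2:c
4(a) covers 0:x, 1:b, 3:c
5(a) covers 4:a
6(x) covers 5:a
7(a) covers 6:x
floor of heap: 0:x, 1:b, 2:c
completions by unplaced set U, small U first (add the entries for U minus each lowest piece of U):
  |U|=1: {7}:1
  |U|=2: {6,7}:1
  |U|=3: {5,6,7}:1
  |U|=4: {4,5,6,7}:1
  |U|=5: {0,4,5,6,7}:1  {1,4,5,6,7}:1  {3,4,5,6,7}:1
  |U|=6: {0,1,4,5,6,7}:2  {0,3,4,5,6,7}:2  {1,3,4,5,6,7}:2  {2,3,4,5,6,7}:1
  start at 0(x): 3
  start at 1(b): 3
  start at 2(c): 6
sum over floor = 12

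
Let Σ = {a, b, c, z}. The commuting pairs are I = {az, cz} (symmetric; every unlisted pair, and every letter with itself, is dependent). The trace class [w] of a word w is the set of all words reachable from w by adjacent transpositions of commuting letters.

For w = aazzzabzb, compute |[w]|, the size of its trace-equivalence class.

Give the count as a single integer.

drop 0:a onto floor
drop 1:a onto {0:a}
drop 2:z onto floor
drop 3:z onto {2:z}
drop 4:z onto {3:z}
drop 5:a onto {1:a}
drop 6:b onto {4:z, 5:a}
drop 7:z onto {6:b}
drop 8:b onto {7:z}
ground layer = {0:a, 2:z}
drop-orders for the pieces not yet dropped (sum over which currently-grounded one goes next):
  1 to go: {8} 1
  2 to go: {7,8} 1
  3 to go: {6,7,8} 1
  4 to go: {4,6,7,8} 1  {5,6,7,8} 1
  5 to go: {1,5,6,7,8} 1  {3,4,6,7,8} 1  {4,5,6,7,8} 2
  6 to go: {0,1,5,6,7,8} 1  {1,4,5,6,7,8} 3  {2,3,4,6,7,8} 1  {3,4,5,6,7,8} 3
  7 to go: {0,1,4,5,6,7,8} 4  {1,3,4,5,6,7,8} 6  {2,3,4,5,6,7,8} 4
  if 0:a drops first: 10 orders
  if 2:z drops first: 10 orders
heap linearizations: 20

20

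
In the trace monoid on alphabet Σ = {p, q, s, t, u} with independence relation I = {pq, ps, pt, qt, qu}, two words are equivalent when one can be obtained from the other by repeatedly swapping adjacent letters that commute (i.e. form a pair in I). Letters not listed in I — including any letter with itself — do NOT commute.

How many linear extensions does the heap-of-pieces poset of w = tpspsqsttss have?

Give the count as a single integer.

0(t) covers ∅
1(p) covers ∅
2(s) covers 0:t
3(p) covers 1:p
4(s) covers 2:s
5(q) covers 4:s
6(s) covers 5:q
7(t) covers 6:s
8(t) covers 7:t
9(s) covers 8:t
10(s) covers 9:s
floor of heap: 0:t, 1:p
completions by unplaced set U, small U first (add the entries for U minus each lowest piece of U):
  |U|=1: {3}:1  {10}:1
  |U|=2: {1,3}:1  {3,10}:2  {9,10}:1
  |U|=3: {1,3,10}:3  {3,9,10}:3  {8,9,10}:1
  |U|=4: {1,3,9,10}:6  {3,8,9,10}:4  {7,8,9,10}:1
  |U|=5: {1,3,8,9,10}:10  {3,7,8,9,10}:5  {6,7,8,9,10}:1
  |U|=6: {1,3,7,8,9,10}:15  {3,6,7,8,9,10}:6  {5,6,7,8,9,10}:1
  |U|=7: {1,3,6,7,8,9,10}:21  {3,5,6,7,8,9,10}:7  {4,5,6,7,8,9,10}:1
  |U|=8: {1,3,5,6,7,8,9,10}:28  {2,4,5,6,7,8,9,10}:1  {3,4,5,6,7,8,9,10}:8
  |U|=9: {0,2,4,5,6,7,8,9,10}:1  {1,3,4,5,6,7,8,9,10}:36  {2,3,4,5,6,7,8,9,10}:9
  start at 0(t): 45
  start at 1(p): 10
sum over floor = 55

55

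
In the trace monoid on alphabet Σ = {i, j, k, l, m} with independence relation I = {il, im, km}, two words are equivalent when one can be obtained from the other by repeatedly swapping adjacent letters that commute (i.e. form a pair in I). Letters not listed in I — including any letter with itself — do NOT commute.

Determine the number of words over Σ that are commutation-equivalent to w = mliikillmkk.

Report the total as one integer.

60

#0=m has no predecessor
#1=l depends on [0:m]
#2=i has no predecessor
#3=i depends on [2:i]
#4=k depends on [1:l, 3:i]
#5=i depends on [4:k]
#6=l depends on [4:k]
#7=l depends on [6:l]
#8=m depends on [7:l]
#9=k depends on [5:i, 7:l]
#10=k depends on [9:k]
sources: [0:m, 2:i]
N(rest) = Σ N(rest − s) over sources s of rest; N(one piece) = 1:
  size 1 → [8]=1  [10]=1
  size 2 → [8,10]=2  [9,10]=1
  size 3 → [5,9,10]=1  [8,9,10]=3
  size 4 → [5,8,9,10]=4  [7,8,9,10]=3
  size 5 → [5,7,8,9,10]=7  [6,7,8,9,10]=3
  size 6 → [5,6,7,8,9,10]=10
  size 7 → [4,5,6,7,8,9,10]=10
  size 8 → [1,4,5,6,7,8,9,10]=10  [3,4,5,6,7,8,9,10]=10
  size 9 → [0,1,4,5,6,7,8,9,10]=10  [1,3,4,5,6,7,8,9,10]=20  [2,3,4,5,6,7,8,9,10]=10
  first=0(m) contributes 30
  first=2(i) contributes 30
|[w]| = 60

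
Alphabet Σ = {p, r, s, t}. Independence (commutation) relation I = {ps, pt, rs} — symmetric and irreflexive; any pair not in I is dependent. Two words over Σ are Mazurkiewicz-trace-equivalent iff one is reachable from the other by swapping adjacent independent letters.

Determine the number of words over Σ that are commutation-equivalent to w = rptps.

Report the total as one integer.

6

piece 0:r — minimal
piece 1:p rests on {0:r}
piece 2:t rests on {0:r}
piece 3:p rests on {1:p}
piece 4:s rests on {2:t}
minimal pieces: {0:r}
ways to finish when only these pieces remain (= sum over removing one remaining piece with nothing left below it):
  1 left: {3}→1  {4}→1
  2 left: {1,3}→1  {2,4}→1  {3,4}→2
  3 left: {1,3,4}→3  {2,3,4}→3
  placing 0:r first → 6 extensions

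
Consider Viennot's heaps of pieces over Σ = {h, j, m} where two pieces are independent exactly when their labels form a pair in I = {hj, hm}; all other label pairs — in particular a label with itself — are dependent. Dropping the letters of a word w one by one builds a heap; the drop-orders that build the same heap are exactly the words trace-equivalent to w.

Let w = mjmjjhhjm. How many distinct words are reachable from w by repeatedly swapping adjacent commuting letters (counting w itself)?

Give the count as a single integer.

0(m) covers ∅
1(j) covers 0:m
2(m) covers 1:j
3(j) covers 2:m
4(j) covers 3:j
5(h) covers ∅
6(h) covers 5:h
7(j) covers 4:j
8(m) covers 7:j
floor of heap: 0:m, 5:h
completions by unplaced set U, small U first (add the entries for U minus each lowest piece of U):
  |U|=1: {6}:1  {8}:1
  |U|=2: {5,6}:1  {6,8}:2  {7,8}:1
  |U|=3: {4,7,8}:1  {5,6,8}:3  {6,7,8}:3
  |U|=4: {3,4,7,8}:1  {4,6,7,8}:4  {5,6,7,8}:6
  |U|=5: {2,3,4,7,8}:1  {3,4,6,7,8}:5  {4,5,6,7,8}:10
  |U|=6: {1,2,3,4,7,8}:1  {2,3,4,6,7,8}:6  {3,4,5,6,7,8}:15
  |U|=7: {0,1,2,3,4,7,8}:1  {1,2,3,4,6,7,8}:7  {2,3,4,5,6,7,8}:21
  start at 0(m): 28
  start at 5(h): 8
sum over floor = 36

36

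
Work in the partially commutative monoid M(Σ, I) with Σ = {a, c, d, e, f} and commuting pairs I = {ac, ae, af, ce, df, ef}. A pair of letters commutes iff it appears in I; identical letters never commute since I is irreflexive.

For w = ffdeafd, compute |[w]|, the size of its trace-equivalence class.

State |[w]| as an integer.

70

0(f) covers ∅
1(f) covers 0:f
2(d) covers ∅
3(e) covers 2:d
4(a) covers 2:d
5(f) covers 1:f
6(d) covers 3:e, 4:a
floor of heap: 0:f, 2:d
completions by unplaced set U, small U first (add the entries for U minus each lowest piece of U):
  |U|=1: {5}:1  {6}:1
  |U|=2: {1,5}:1  {3,6}:1  {4,6}:1  {5,6}:2
  |U|=3: {0,1,5}:1  {1,5,6}:3  {3,4,6}:2  {3,5,6}:3  {4,5,6}:3
  |U|=4: {0,1,5,6}:4  {1,3,5,6}:6  {1,4,5,6}:6  {2,3,4,6}:2  {3,4,5,6}:8
  |U|=5: {0,1,3,5,6}:10  {0,1,4,5,6}:10  {1,3,4,5,6}:20  {2,3,4,5,6}:10
  start at 0(f): 30
  start at 2(d): 40
sum over floor = 70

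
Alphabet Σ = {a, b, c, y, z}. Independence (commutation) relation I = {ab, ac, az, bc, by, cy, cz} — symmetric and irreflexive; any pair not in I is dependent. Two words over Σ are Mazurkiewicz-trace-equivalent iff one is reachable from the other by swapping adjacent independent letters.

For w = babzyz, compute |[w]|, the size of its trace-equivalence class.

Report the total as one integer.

4

0(b) covers ∅
1(a) covers ∅
2(b) covers 0:b
3(z) covers 2:b
4(y) covers 1:a, 3:z
5(z) covers 4:y
floor of heap: 0:b, 1:a
completions by unplaced set U, small U first (add the entries for U minus each lowest piece of U):
  |U|=1: {5}:1
  |U|=2: {4,5}:1
  |U|=3: {1,4,5}:1  {3,4,5}:1
  |U|=4: {1,3,4,5}:2  {2,3,4,5}:1
  start at 0(b): 3
  start at 1(a): 1
sum over floor = 4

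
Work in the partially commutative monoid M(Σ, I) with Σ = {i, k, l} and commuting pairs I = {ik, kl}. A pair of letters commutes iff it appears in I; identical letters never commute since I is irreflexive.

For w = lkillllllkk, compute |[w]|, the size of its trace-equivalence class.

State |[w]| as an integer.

#0=l has no predecessor
#1=k has no predecessor
#2=i depends on [0:l]
#3=l depends on [2:i]
#4=l depends on [3:l]
#5=l depends on [4:l]
#6=l depends on [5:l]
#7=l depends on [6:l]
#8=l depends on [7:l]
#9=k depends on [1:k]
#10=k depends on [9:k]
sources: [0:l, 1:k]
N(rest) = Σ N(rest − s) over sources s of rest; N(one piece) = 1:
  size 1 → [8]=1  [10]=1
  size 2 → [7,8]=1  [8,10]=2  [9,10]=1
  size 3 → [1,9,10]=1  [6,7,8]=1  [7,8,10]=3  [8,9,10]=3
  size 4 → [1,8,9,10]=4  [5,6,7,8]=1  [6,7,8,10]=4  [7,8,9,10]=6
  size 5 → [1,7,8,9,10]=10  [4,5,6,7,8]=1  [5,6,7,8,10]=5  [6,7,8,9,10]=10
  size 6 → [1,6,7,8,9,10]=20  [3,4,5,6,7,8]=1  [4,5,6,7,8,10]=6  [5,6,7,8,9,10]=15
  size 7 → [1,5,6,7,8,9,10]=35  [2,3,4,5,6,7,8]=1  [3,4,5,6,7,8,10]=7  [4,5,6,7,8,9,10]=21
  size 8 → [0,2,3,4,5,6,7,8]=1  [1,4,5,6,7,8,9,10]=56  [2,3,4,5,6,7,8,10]=8  [3,4,5,6,7,8,9,10]=28
  size 9 → [0,2,3,4,5,6,7,8,10]=9  [1,3,4,5,6,7,8,9,10]=84  [2,3,4,5,6,7,8,9,10]=36
  first=0(l) contributes 120
  first=1(k) contributes 45
|[w]| = 165

165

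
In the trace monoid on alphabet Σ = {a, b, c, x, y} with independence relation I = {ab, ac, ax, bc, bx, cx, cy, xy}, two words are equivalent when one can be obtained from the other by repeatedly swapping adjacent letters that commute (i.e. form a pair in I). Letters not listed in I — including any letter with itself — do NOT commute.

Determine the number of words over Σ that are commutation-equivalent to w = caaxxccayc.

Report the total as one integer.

3150

piece 0:c — minimal
piece 1:a — minimal
piece 2:a rests on {1:a}
piece 3:x — minimal
piece 4:x rests on {3:x}
piece 5:c rests on {0:c}
piece 6:c rests on {5:c}
piece 7:a rests on {2:a}
piece 8:y rests on {7:a}
piece 9:c rests on {6:c}
minimal pieces: {0:c, 1:a, 3:x}
ways to finish when only these pieces remain (= sum over removing one remaining piece with nothing left below it):
  1 left: {4}→1  {8}→1  {9}→1
  2 left: {3,4}→1  {4,8}→2  {4,9}→2  {6,9}→1  {7,8}→1  {8,9}→2
  3 left: {2,7,8}→1  {3,4,8}→3  {3,4,9}→3  {4,6,9}→3  {4,7,8}→3  {4,8,9}→6  {5,6,9}→1  {6,8,9}→3  {7,8,9}→3
  4 left: {0,5,6,9}→1  {1,2,7,8}→1  {2,4,7,8}→4  {2,7,8,9}→4  {3,4,6,9}→6  {3,4,7,8}→6  {3,4,8,9}→12  {4,5,6,9}→4  {4,6,8,9}→12  {4,7,8,9}→12  {5,6,8,9}→4  {6,7,8,9}→6
  5 left: {0,4,5,6,9}→5  {0,5,6,8,9}→5  {1,2,4,7,8}→5  {1,2,7,8,9}→5  {2,3,4,7,8}→10  {2,4,7,8,9}→20  {2,6,7,8,9}→10  {3,4,5,6,9}→10  {3,4,6,8,9}→30  {3,4,7,8,9}→30  {4,5,6,8,9}→20  {4,6,7,8,9}→30  {5,6,7,8,9}→10
  6 left: {0,3,4,5,6,9}→15  {0,4,5,6,8,9}→30  {0,5,6,7,8,9}→15  {1,2,3,4,7,8}→15  {1,2,4,7,8,9}→30  {1,2,6,7,8,9}→15  {2,3,4,7,8,9}→60  {2,4,6,7,8,9}→60  {2,5,6,7,8,9}→20  {3,4,5,6,8,9}→60  {3,4,6,7,8,9}→90  {4,5,6,7,8,9}→60
  7 left: {0,2,5,6,7,8,9}→35  {0,3,4,5,6,8,9}→105  {0,4,5,6,7,8,9}→105  {1,2,3,4,7,8,9}→105  {1,2,4,6,7,8,9}→105  {1,2,5,6,7,8,9}→35  {2,3,4,6,7,8,9}→210  {2,4,5,6,7,8,9}→140  {3,4,5,6,7,8,9}→210
  8 left: {0,1,2,5,6,7,8,9}→70  {0,2,4,5,6,7,8,9}→280  {0,3,4,5,6,7,8,9}→420  {1,2,3,4,6,7,8,9}→420  {1,2,4,5,6,7,8,9}→280  {2,3,4,5,6,7,8,9}→560
  placing 0:c first → 1260 extensions
  placing 1:a first → 1260 extensions
  placing 3:x first → 630 extensions
total linear extensions = 3150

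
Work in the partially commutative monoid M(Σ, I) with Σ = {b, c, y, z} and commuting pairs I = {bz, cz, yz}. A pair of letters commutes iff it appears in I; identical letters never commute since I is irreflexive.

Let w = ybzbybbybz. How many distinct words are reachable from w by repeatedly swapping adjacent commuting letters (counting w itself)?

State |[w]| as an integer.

drop 0:y onto floor
drop 1:b onto {0:y}
drop 2:z onto floor
drop 3:b onto {1:b}
drop 4:y onto {3:b}
drop 5:b onto {4:y}
drop 6:b onto {5:b}
drop 7:y onto {6:b}
drop 8:b onto {7:y}
drop 9:z onto {2:z}
ground layer = {0:y, 2:z}
drop-orders for the pieces not yet dropped (sum over which currently-grounded one goes next):
  1 to go: {8} 1  {9} 1
  2 to go: {2,9} 1  {7,8} 1  {8,9} 2
  3 to go: {2,8,9} 3  {6,7,8} 1  {7,8,9} 3
  4 to go: {2,7,8,9} 6  {5,6,7,8} 1  {6,7,8,9} 4
  5 to go: {2,6,7,8,9} 10  {4,5,6,7,8} 1  {5,6,7,8,9} 5
  6 to go: {2,5,6,7,8,9} 15  {3,4,5,6,7,8} 1  {4,5,6,7,8,9} 6
  7 to go: {1,3,4,5,6,7,8} 1  {2,4,5,6,7,8,9} 21  {3,4,5,6,7,8,9} 7
  8 to go: {0,1,3,4,5,6,7,8} 1  {1,3,4,5,6,7,8,9} 8  {2,3,4,5,6,7,8,9} 28
  if 0:y drops first: 36 orders
  if 2:z drops first: 9 orders
heap linearizations: 45

45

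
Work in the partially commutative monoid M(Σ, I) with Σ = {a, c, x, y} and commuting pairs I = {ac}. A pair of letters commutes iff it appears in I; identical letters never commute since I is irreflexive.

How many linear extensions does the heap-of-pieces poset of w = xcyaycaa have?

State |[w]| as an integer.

3

0(x) covers ∅
1(c) covers 0:x
2(y) covers 1:c
3(a) covers 2:y
4(y) covers 3:a
5(c) covers 4:y
6(a) covers 4:y
7(a) covers 6:a
floor of heap: 0:x
completions by unplaced set U, small U first (add the entries for U minus each lowest piece of U):
  |U|=1: {5}:1  {7}:1
  |U|=2: {5,7}:2  {6,7}:1
  |U|=3: {5,6,7}:3
  |U|=4: {4,5,6,7}:3
  |U|=5: {3,4,5,6,7}:3
  |U|=6: {2,3,4,5,6,7}:3
  start at 0(x): 3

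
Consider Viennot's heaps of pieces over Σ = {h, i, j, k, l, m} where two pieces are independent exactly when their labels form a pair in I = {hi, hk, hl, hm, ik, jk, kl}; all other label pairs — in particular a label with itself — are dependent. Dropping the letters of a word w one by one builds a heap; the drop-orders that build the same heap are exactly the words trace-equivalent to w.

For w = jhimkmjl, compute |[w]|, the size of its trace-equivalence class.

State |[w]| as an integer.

5

drop 0:j onto floor
drop 1:h onto {0:j}
drop 2:i onto {0:j}
drop 3:m onto {2:i}
drop 4:k onto {3:m}
drop 5:m onto {4:k}
drop 6:j onto {1:h, 5:m}
drop 7:l onto {6:j}
ground layer = {0:j}
drop-orders for the pieces not yet dropped (sum over which currently-grounded one goes next):
  1 to go: {7} 1
  2 to go: {6,7} 1
  3 to go: {1,6,7} 1  {5,6,7} 1
  4 to go: {1,5,6,7} 2  {4,5,6,7} 1
  5 to go: {1,4,5,6,7} 3  {3,4,5,6,7} 1
  6 to go: {1,3,4,5,6,7} 4  {2,3,4,5,6,7} 1
  if 0:j drops first: 5 orders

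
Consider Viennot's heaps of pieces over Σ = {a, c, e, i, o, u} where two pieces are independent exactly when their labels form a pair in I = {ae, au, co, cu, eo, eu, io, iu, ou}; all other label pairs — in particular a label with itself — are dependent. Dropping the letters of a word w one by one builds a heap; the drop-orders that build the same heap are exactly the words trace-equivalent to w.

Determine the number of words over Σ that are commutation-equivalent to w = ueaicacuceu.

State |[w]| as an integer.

piece 0:u — minimal
piece 1:e — minimal
piece 2:a — minimal
piece 3:i rests on {1:e, 2:a}
piece 4:c rests on {3:i}
piece 5:a rests on {4:c}
piece 6:c rests on {5:a}
piece 7:u rests on {0:u}
piece 8:c rests on {6:c}
piece 9:e rests on {8:c}
piece 10:u rests on {7:u}
minimal pieces: {0:u, 1:e, 2:a}
ways to finish when only these pieces remain (= sum over removing one remaining piece with nothing left below it):
  1 left: {9}→1  {10}→1
  2 left: {7,10}→1  {8,9}→1  {9,10}→2
  3 left: {0,7,10}→1  {6,8,9}→1  {7,9,10}→3  {8,9,10}→3
  4 left: {0,7,9,10}→4  {5,6,8,9}→1  {6,8,9,10}→4  {7,8,9,10}→6
  5 left: {0,7,8,9,10}→10  {4,5,6,8,9}→1  {5,6,8,9,10}→5  {6,7,8,9,10}→10
  6 left: {0,6,7,8,9,10}→20  {3,4,5,6,8,9}→1  {4,5,6,8,9,10}→6  {5,6,7,8,9,10}→15
  7 left: {0,5,6,7,8,9,10}→35  {1,3,4,5,6,8,9}→1  {2,3,4,5,6,8,9}→1  {3,4,5,6,8,9,10}→7  {4,5,6,7,8,9,10}→21
  8 left: {0,4,5,6,7,8,9,10}→56  {1,2,3,4,5,6,8,9}→2  {1,3,4,5,6,8,9,10}→8  {2,3,4,5,6,8,9,10}→8  {3,4,5,6,7,8,9,10}→28
  9 left: {0,3,4,5,6,7,8,9,10}→84  {1,2,3,4,5,6,8,9,10}→18  {1,3,4,5,6,7,8,9,10}→36  {2,3,4,5,6,7,8,9,10}→36
  placing 0:u first → 90 extensions
  placing 1:e first → 120 extensions
  placing 2:a first → 120 extensions
total linear extensions = 330

330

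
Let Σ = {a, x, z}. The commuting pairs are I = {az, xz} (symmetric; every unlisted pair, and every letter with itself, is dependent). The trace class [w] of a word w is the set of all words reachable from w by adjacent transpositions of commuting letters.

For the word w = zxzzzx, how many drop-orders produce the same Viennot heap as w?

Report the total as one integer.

piece 0:z — minimal
piece 1:x — minimal
piece 2:z rests on {0:z}
piece 3:z rests on {2:z}
piece 4:z rests on {3:z}
piece 5:x rests on {1:x}
minimal pieces: {0:z, 1:x}
ways to finish when only these pieces remain (= sum over removing one remaining piece with nothing left below it):
  1 left: {4}→1  {5}→1
  2 left: {1,5}→1  {3,4}→1  {4,5}→2
  3 left: {1,4,5}→3  {2,3,4}→1  {3,4,5}→3
  4 left: {0,2,3,4}→1  {1,3,4,5}→6  {2,3,4,5}→4
  placing 0:z first → 10 extensions
  placing 1:x first → 5 extensions
total linear extensions = 15

15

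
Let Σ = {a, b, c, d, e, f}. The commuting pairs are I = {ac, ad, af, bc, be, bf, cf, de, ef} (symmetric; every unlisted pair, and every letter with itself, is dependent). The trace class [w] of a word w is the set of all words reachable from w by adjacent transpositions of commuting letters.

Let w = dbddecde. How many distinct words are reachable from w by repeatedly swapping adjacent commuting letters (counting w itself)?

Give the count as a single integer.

#0=d has no predecessor
#1=b depends on [0:d]
#2=d depends on [1:b]
#3=d depends on [2:d]
#4=e has no predecessor
#5=c depends on [3:d, 4:e]
#6=d depends on [5:c]
#7=e depends on [5:c]
sources: [0:d, 4:e]
N(rest) = Σ N(rest − s) over sources s of rest; N(one piece) = 1:
  size 1 → [6]=1  [7]=1
  size 2 → [6,7]=2
  size 3 → [5,6,7]=2
  size 4 → [3,5,6,7]=2  [4,5,6,7]=2
  size 5 → [2,3,5,6,7]=2  [3,4,5,6,7]=4
  size 6 → [1,2,3,5,6,7]=2  [2,3,4,5,6,7]=6
  first=0(d) contributes 8
  first=4(e) contributes 2
|[w]| = 10

10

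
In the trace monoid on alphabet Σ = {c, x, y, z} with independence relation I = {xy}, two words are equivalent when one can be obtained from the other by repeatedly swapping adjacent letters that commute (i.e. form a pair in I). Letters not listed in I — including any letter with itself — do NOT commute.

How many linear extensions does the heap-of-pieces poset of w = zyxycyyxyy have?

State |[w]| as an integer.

15

0(z) covers ∅
1(y) covers 0:z
2(x) covers 0:z
3(y) covers 1:y
4(c) covers 2:x, 3:y
5(y) covers 4:c
6(y) covers 5:y
7(x) covers 4:c
8(y) covers 6:y
9(y) covers 8:y
floor of heap: 0:z
completions by unplaced set U, small U first (add the entries for U minus each lowest piece of U):
  |U|=1: {7}:1  {9}:1
  |U|=2: {7,9}:2  {8,9}:1
  |U|=3: {6,8,9}:1  {7,8,9}:3
  |U|=4: {5,6,8,9}:1  {6,7,8,9}:4
  |U|=5: {5,6,7,8,9}:5
  |U|=6: {4,5,6,7,8,9}:5
  |U|=7: {2,4,5,6,7,8,9}:5  {3,4,5,6,7,8,9}:5
  |U|=8: {1,3,4,5,6,7,8,9}:5  {2,3,4,5,6,7,8,9}:10
  start at 0(z): 15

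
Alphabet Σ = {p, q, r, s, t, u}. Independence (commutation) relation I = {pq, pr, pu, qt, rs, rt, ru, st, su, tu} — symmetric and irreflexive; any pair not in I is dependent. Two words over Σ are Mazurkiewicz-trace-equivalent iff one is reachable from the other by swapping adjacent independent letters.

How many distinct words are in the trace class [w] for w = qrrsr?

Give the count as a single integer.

4

drop 0:q onto floor
drop 1:r onto {0:q}
drop 2:r onto {1:r}
drop 3:s onto {0:q}
drop 4:r onto {2:r}
ground layer = {0:q}
drop-orders for the pieces not yet dropped (sum over which currently-grounded one goes next):
  1 to go: {3} 1  {4} 1
  2 to go: {2,4} 1  {3,4} 2
  3 to go: {1,2,4} 1  {2,3,4} 3
  if 0:q drops first: 4 orders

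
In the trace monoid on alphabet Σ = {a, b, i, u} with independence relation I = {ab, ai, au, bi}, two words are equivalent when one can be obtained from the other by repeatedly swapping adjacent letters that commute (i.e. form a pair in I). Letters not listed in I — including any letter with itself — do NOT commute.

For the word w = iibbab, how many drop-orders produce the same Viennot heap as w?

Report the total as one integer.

0(i) covers ∅
1(i) covers 0:i
2(b) covers ∅
3(b) covers 2:b
4(a) covers ∅
5(b) covers 3:b
floor of heap: 0:i, 2:b, 4:a
completions by unplaced set U, small U first (add the entries for U minus each lowest piece of U):
  |U|=1: {1}:1  {4}:1  {5}:1
  |U|=2: {0,1}:1  {1,4}:2  {1,5}:2  {3,5}:1  {4,5}:2
  |U|=3: {0,1,4}:3  {0,1,5}:3  {1,3,5}:3  {1,4,5}:6  {2,3,5}:1  {3,4,5}:3
  |U|=4: {0,1,3,5}:6  {0,1,4,5}:12  {1,2,3,5}:4  {1,3,4,5}:12  {2,3,4,5}:4
  start at 0(i): 20
  start at 2(b): 30
  start at 4(a): 10
sum over floor = 60

60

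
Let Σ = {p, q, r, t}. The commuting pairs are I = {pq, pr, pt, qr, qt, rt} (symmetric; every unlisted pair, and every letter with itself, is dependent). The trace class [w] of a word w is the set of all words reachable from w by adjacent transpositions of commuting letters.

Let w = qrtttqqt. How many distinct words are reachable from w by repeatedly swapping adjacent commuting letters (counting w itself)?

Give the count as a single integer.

280

piece 0:q — minimal
piece 1:r — minimal
piece 2:t — minimal
piece 3:t rests on {2:t}
piece 4:t rests on {3:t}
piece 5:q rests on {0:q}
piece 6:q rests on {5:q}
piece 7:t rests on {4:t}
minimal pieces: {0:q, 1:r, 2:t}
ways to finish when only these pieces remain (= sum over removing one remaining piece with nothing left below it):
  1 left: {1}→1  {6}→1  {7}→1
  2 left: {1,6}→2  {1,7}→2  {4,7}→1  {5,6}→1  {6,7}→2
  3 left: {0,5,6}→1  {1,4,7}→3  {1,5,6}→3  {1,6,7}→6  {3,4,7}→1  {4,6,7}→3  {5,6,7}→3
  4 left: {0,1,5,6}→4  {0,5,6,7}→4  {1,3,4,7}→4  {1,4,6,7}→12  {1,5,6,7}→12  {2,3,4,7}→1  {3,4,6,7}→4  {4,5,6,7}→6
  5 left: {0,1,5,6,7}→20  {0,4,5,6,7}→10  {1,2,3,4,7}→5  {1,3,4,6,7}→20  {1,4,5,6,7}→30  {2,3,4,6,7}→5  {3,4,5,6,7}→10
  6 left: {0,1,4,5,6,7}→60  {0,3,4,5,6,7}→20  {1,2,3,4,6,7}→30  {1,3,4,5,6,7}→60  {2,3,4,5,6,7}→15
  placing 0:q first → 105 extensions
  placing 1:r first → 35 extensions
  placing 2:t first → 140 extensions
total linear extensions = 280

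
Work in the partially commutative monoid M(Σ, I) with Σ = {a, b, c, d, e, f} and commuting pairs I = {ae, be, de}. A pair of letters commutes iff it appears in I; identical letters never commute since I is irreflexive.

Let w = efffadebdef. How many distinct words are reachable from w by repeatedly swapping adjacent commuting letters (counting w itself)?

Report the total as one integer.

drop 0:e onto floor
drop 1:f onto {0:e}
drop 2:f onto {1:f}
drop 3:f onto {2:f}
drop 4:a onto {3:f}
drop 5:d onto {4:a}
drop 6:e onto {3:f}
drop 7:b onto {5:d}
drop 8:d onto {7:b}
drop 9:e onto {6:e}
drop 10:f onto {8:d, 9:e}
ground layer = {0:e}
drop-orders for the pieces not yet dropped (sum over which currently-grounded one goes next):
  1 to go: {10} 1
  2 to go: {8,10} 1  {9,10} 1
  3 to go: {6,9,10} 1  {7,8,10} 1  {8,9,10} 2
  4 to go: {5,7,8,10} 1  {6,8,9,10} 3  {7,8,9,10} 3
  5 to go: {4,5,7,8,10} 1  {5,7,8,9,10} 4  {6,7,8,9,10} 6
  6 to go: {4,5,7,8,9,10} 5  {5,6,7,8,9,10} 10
  7 to go: {4,5,6,7,8,9,10} 15
  8 to go: {3,4,5,6,7,8,9,10} 15
  9 to go: {2,3,4,5,6,7,8,9,10} 15
  if 0:e drops first: 15 orders

15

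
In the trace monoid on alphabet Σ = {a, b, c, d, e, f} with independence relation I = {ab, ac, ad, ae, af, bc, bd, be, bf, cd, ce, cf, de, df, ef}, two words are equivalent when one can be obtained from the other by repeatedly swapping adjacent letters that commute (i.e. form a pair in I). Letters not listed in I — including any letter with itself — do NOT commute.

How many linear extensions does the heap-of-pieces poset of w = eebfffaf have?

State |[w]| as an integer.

840

#0=e has no predecessor
#1=e depends on [0:e]
#2=b has no predecessor
#3=f has no predecessor
#4=f depends on [3:f]
#5=f depends on [4:f]
#6=a has no predecessor
#7=f depends on [5:f]
sources: [0:e, 2:b, 3:f, 6:a]
N(rest) = Σ N(rest − s) over sources s of rest; N(one piece) = 1:
  size 1 → [1]=1  [2]=1  [6]=1  [7]=1
  size 2 → [0,1]=1  [1,2]=2  [1,6]=2  [1,7]=2  [2,6]=2  [2,7]=2  [5,7]=1  [6,7]=2
  size 3 → [0,1,2]=3  [0,1,6]=3  [0,1,7]=3  [1,2,6]=6  [1,2,7]=6  [1,5,7]=3  [1,6,7]=6  [2,5,7]=3  [2,6,7]=6  [4,5,7]=1  [5,6,7]=3
  size 4 → [0,1,2,6]=12  [0,1,2,7]=12  [0,1,5,7]=6  [0,1,6,7]=12  [1,2,5,7]=12  [1,2,6,7]=24  [1,4,5,7]=4  [1,5,6,7]=12  [2,4,5,7]=4  [2,5,6,7]=12  [3,4,5,7]=1  [4,5,6,7]=4
  size 5 → [0,1,2,5,7]=30  [0,1,2,6,7]=60  [0,1,4,5,7]=10  [0,1,5,6,7]=30  [1,2,4,5,7]=20  [1,2,5,6,7]=60  [1,3,4,5,7]=5  [1,4,5,6,7]=20  [2,3,4,5,7]=5  [2,4,5,6,7]=20  [3,4,5,6,7]=5
  size 6 → [0,1,2,4,5,7]=60  [0,1,2,5,6,7]=180  [0,1,3,4,5,7]=15  [0,1,4,5,6,7]=60  [1,2,3,4,5,7]=30  [1,2,4,5,6,7]=120  [1,3,4,5,6,7]=30  [2,3,4,5,6,7]=30
  first=0(e) contributes 210
  first=2(b) contributes 105
  first=3(f) contributes 420
  first=6(a) contributes 105
|[w]| = 840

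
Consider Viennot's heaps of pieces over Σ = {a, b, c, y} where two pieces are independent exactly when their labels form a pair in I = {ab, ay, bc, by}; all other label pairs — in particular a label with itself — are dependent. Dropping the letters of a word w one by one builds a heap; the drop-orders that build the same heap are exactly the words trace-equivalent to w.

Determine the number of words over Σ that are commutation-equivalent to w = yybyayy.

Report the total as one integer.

0(y) covers ∅
1(y) covers 0:y
2(b) covers ∅
3(y) covers 1:y
4(a) covers ∅
5(y) covers 3:y
6(y) covers 5:y
floor of heap: 0:y, 2:b, 4:a
completions by unplaced set U, small U first (add the entries for U minus each lowest piece of U):
  |U|=1: {2}:1  {4}:1  {6}:1
  |U|=2: {2,4}:2  {2,6}:2  {4,6}:2  {5,6}:1
  |U|=3: {2,4,6}:6  {2,5,6}:3  {3,5,6}:1  {4,5,6}:3
  |U|=4: {1,3,5,6}:1  {2,3,5,6}:4  {2,4,5,6}:12  {3,4,5,6}:4
  |U|=5: {0,1,3,5,6}:1  {1,2,3,5,6}:5  {1,3,4,5,6}:5  {2,3,4,5,6}:20
  start at 0(y): 30
  start at 2(b): 6
  start at 4(a): 6
sum over floor = 42

42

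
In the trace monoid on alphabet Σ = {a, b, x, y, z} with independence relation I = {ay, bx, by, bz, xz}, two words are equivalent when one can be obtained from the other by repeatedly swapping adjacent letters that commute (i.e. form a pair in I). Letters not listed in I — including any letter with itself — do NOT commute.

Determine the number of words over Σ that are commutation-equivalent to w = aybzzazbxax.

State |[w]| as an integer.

0(a) covers ∅
1(y) covers ∅
2(b) covers 0:a
3(z) covers 0:a, 1:y
4(z) covers 3:z
5(a) covers 2:b, 4:z
6(z) covers 5:a
7(b) covers 5:a
8(x) covers 5:a
9(a) covers 6:z, 7:b, 8:x
10(x) covers 9:a
floor of heap: 0:a, 1:y
completions by unplaced set U, small U first (add the entries for U minus each lowest piece of U):
  |U|=1: {10}:1
  |U|=2: {9,10}:1
  |U|=3: {6,9,10}:1  {7,9,10}:1  {8,9,10}:1
  |U|=4: {6,7,9,10}:2  {6,8,9,10}:2  {7,8,9,10}:2
  |U|=5: {6,7,8,9,10}:6
  |U|=6: {5,6,7,8,9,10}:6
  |U|=7: {2,5,6,7,8,9,10}:6  {4,5,6,7,8,9,10}:6
  |U|=8: {2,4,5,6,7,8,9,10}:12  {3,4,5,6,7,8,9,10}:6
  |U|=9: {1,3,4,5,6,7,8,9,10}:6  {2,3,4,5,6,7,8,9,10}:18
  start at 0(a): 24
  start at 1(y): 18
sum over floor = 42

42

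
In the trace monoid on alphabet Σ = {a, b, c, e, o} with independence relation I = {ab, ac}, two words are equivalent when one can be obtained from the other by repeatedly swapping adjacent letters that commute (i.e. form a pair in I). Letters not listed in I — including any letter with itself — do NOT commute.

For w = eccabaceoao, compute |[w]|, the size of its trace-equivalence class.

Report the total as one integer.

15

#0=e has no predecessor
#1=c depends on [0:e]
#2=c depends on [1:c]
#3=a depends on [0:e]
#4=b depends on [2:c]
#5=a depends on [3:a]
#6=c depends on [4:b]
#7=e depends on [5:a, 6:c]
#8=o depends on [7:e]
#9=a depends on [8:o]
#10=o depends on [9:a]
sources: [0:e]
N(rest) = Σ N(rest − s) over sources s of rest; N(one piece) = 1:
  size 1 → [10]=1
  size 2 → [9,10]=1
  size 3 → [8,9,10]=1
  size 4 → [7,8,9,10]=1
  size 5 → [5,7,8,9,10]=1  [6,7,8,9,10]=1
  size 6 → [3,5,7,8,9,10]=1  [4,6,7,8,9,10]=1  [5,6,7,8,9,10]=2
  size 7 → [2,4,6,7,8,9,10]=1  [3,5,6,7,8,9,10]=3  [4,5,6,7,8,9,10]=3
  size 8 → [1,2,4,6,7,8,9,10]=1  [2,4,5,6,7,8,9,10]=4  [3,4,5,6,7,8,9,10]=6
  size 9 → [1,2,4,5,6,7,8,9,10]=5  [2,3,4,5,6,7,8,9,10]=10
  first=0(e) contributes 15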